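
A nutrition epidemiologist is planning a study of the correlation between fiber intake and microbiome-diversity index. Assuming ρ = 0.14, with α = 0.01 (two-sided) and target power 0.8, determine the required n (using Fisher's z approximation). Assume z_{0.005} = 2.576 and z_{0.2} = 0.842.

Fisher's z: C = ½·ln((1+r)/(1−r)) = ½·ln(1.3256) = 0.1409.
n = ((z_{α/2} + z_β)/C)² + 3.
(2.576 + 0.842) / 0.1409 = 3.418 / 0.1409 = 24.258.
n = 24.258² + 3 = 588.47 + 3 = 591.5.
Round up.

n = 592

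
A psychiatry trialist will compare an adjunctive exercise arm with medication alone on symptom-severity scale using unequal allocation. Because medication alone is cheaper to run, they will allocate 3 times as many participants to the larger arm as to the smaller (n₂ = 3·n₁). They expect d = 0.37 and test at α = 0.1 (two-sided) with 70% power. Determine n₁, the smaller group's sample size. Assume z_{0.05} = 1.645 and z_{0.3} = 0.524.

n₁ = 46

With allocation ratio k = n₂/n₁ = 3, Var(x̄₁−x̄₂) = σ²(1/n₁ + 1/(k·n₁)) = σ²·(k+1)/(k·n₁).
So n₁ = (1 + 1/k)·((z_{α/2} + z_β)/d)² = 1.333 × (2.169/0.37)².
n₁ = 1.333 × 34.36 = 45.8.
Round up: n₁ = 46, giving n₂ = 3 × 46 = 138.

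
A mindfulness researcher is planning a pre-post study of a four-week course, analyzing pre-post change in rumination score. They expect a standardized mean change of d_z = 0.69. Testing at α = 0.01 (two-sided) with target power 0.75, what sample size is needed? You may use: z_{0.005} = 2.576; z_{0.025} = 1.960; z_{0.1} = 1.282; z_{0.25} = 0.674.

For a paired (one-sample on differences) test: n = ((z_{α/2} + z_β) / d)².
z_{α/2} + z_β = 2.576 + 0.674 = 3.250.
n = (3.250 / 0.69)² = 4.710² = 22.19.
Round up.

n = 23 pairs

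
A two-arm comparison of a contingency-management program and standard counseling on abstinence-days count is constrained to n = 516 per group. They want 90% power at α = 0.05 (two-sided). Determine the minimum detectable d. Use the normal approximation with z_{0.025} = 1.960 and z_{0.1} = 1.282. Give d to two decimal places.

For two independent groups of n = 516 each: d_min = (z_{α/2} + z_β)·√(2/n).
z-sum = 1.960 + 1.282 = 3.242.
d_min = 3.242 × √(2/516) = 3.242 × 0.0623 = 0.202.

d_min ≈ 0.20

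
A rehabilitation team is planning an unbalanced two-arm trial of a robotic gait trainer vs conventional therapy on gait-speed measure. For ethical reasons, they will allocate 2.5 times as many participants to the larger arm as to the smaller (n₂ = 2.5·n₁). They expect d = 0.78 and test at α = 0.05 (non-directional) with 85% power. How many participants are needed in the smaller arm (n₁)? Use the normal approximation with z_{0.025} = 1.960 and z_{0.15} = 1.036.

With allocation ratio k = n₂/n₁ = 2.5, Var(x̄₁−x̄₂) = σ²(1/n₁ + 1/(k·n₁)) = σ²·(k+1)/(k·n₁).
So n₁ = (1 + 1/k)·((z_{α/2} + z_β)/d)² = 1.400 × (2.996/0.78)².
n₁ = 1.400 × 14.75 = 20.7.
Round up: n₁ = 21, giving n₂ = ⌈2.5 × 21⌉ = ⌈52.5⌉ = 53.

n₁ = 21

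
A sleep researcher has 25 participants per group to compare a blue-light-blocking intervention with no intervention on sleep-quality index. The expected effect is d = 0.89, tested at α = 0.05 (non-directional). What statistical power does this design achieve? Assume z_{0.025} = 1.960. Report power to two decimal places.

For two equal groups, power = Φ(d·√(n/2) − z_{α/2}).
d·√(n/2) = 0.89 × √(25/2) = 0.89 × 3.536 = 3.147.
z_β = 3.147 − 1.960 = 1.187.
Power = Φ(1.187) = 0.882.

power ≈ 0.88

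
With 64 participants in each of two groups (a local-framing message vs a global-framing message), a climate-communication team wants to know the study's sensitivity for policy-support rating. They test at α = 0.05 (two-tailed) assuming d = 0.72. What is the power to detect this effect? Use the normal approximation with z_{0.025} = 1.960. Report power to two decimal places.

power ≈ 0.98

For two equal groups, power = Φ(d·√(n/2) − z_{α/2}).
d·√(n/2) = 0.72 × √(64/2) = 0.72 × 5.657 = 4.073.
z_β = 4.073 − 1.960 = 2.113.
Power = Φ(2.113) = 0.983.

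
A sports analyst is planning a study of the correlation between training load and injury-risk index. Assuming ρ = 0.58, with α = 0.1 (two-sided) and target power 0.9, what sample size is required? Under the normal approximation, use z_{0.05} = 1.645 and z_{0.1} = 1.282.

Fisher's z: C = ½·ln((1+r)/(1−r)) = ½·ln(3.7619) = 0.6625.
n = ((z_{α/2} + z_β)/C)² + 3.
(1.645 + 1.282) / 0.6625 = 2.927 / 0.6625 = 4.418.
n = 4.418² + 3 = 19.52 + 3 = 22.5.
Round up.

n = 23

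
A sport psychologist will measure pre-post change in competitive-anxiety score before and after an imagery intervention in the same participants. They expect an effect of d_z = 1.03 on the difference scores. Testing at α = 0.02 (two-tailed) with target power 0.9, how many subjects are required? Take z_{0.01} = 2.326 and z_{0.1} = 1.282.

For a paired (one-sample on differences) test: n = ((z_{α/2} + z_β) / d)².
z_{α/2} + z_β = 2.326 + 1.282 = 3.608.
n = (3.608 / 1.03)² = 3.503² = 12.27.
Round up.

n = 13 pairs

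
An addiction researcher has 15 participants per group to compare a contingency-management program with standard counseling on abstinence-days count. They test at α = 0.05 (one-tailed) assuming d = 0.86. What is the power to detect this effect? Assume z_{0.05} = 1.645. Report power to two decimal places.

power ≈ 0.76

For two equal groups, power = Φ(d·√(n/2) − z_{α}).
d·√(n/2) = 0.86 × √(15/2) = 0.86 × 2.739 = 2.355.
z_β = 2.355 − 1.645 = 0.710.
Power = Φ(0.710) = 0.761.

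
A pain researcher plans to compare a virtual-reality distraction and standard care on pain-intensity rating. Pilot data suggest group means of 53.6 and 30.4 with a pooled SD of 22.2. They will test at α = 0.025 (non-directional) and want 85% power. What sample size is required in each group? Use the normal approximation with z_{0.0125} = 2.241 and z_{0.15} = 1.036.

n = 20 per group

Cohen's d = |M₁ − M₂| / SD_pooled = |53.6 − 30.4| / 22.2 = 23.2 / 22.2 = 1.045.
For two independent groups with equal n: n = 2·((z_{α/2} + z_β) / d)².
z_{α/2} + z_β = 2.241 + 1.036 = 3.277.
n = 2 × (3.277 / 1.045)² = 2 × 3.136² = 2 × 9.83 = 19.7.
Round up to the next whole participant.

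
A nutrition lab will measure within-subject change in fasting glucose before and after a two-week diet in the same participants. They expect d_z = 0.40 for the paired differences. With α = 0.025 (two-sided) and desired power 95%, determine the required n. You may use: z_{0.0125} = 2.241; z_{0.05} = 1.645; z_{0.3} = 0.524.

For a paired (one-sample on differences) test: n = ((z_{α/2} + z_β) / d)².
z_{α/2} + z_β = 2.241 + 1.645 = 3.886.
n = (3.886 / 0.40)² = 9.715² = 94.38.
Round up.

n = 95 pairs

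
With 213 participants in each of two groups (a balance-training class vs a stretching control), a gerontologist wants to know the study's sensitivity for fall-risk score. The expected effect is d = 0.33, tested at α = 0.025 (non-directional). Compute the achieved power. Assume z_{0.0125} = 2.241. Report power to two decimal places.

power ≈ 0.88

For two equal groups, power = Φ(d·√(n/2) − z_{α/2}).
d·√(n/2) = 0.33 × √(213/2) = 0.33 × 10.320 = 3.406.
z_β = 3.406 − 2.241 = 1.165.
Power = Φ(1.165) = 0.878.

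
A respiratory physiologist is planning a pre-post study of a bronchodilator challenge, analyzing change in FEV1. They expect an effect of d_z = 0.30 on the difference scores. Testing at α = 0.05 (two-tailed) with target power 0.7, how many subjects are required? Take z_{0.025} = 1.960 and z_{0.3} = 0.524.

n = 69 pairs

For a paired (one-sample on differences) test: n = ((z_{α/2} + z_β) / d)².
z_{α/2} + z_β = 1.960 + 0.524 = 2.484.
n = (2.484 / 0.30)² = 8.280² = 68.56.
Round up.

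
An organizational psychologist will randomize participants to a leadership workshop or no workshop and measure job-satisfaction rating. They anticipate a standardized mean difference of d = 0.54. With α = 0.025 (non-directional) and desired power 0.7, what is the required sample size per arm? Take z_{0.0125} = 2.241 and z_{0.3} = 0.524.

For two independent groups with equal n: n = 2·((z_{α/2} + z_β) / d)².
z_{α/2} + z_β = 2.241 + 0.524 = 2.765.
n = 2 × (2.765 / 0.54)² = 2 × 5.120² = 2 × 26.22 = 52.4.
Round up to the next whole participant.

n = 53 per group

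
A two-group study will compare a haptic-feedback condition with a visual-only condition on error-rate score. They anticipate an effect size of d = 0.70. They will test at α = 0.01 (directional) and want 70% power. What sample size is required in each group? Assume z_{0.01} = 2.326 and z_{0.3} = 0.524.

For two independent groups with equal n: n = 2·((z_{α} + z_β) / d)².
z_{α} + z_β = 2.326 + 0.524 = 2.850.
n = 2 × (2.850 / 0.70)² = 2 × 4.071² = 2 × 16.58 = 33.2.
Round up to the next whole participant.

n = 34 per group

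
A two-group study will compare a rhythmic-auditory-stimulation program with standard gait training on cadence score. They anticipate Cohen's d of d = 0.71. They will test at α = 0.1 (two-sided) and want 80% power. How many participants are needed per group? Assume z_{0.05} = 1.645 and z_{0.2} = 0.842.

For two independent groups with equal n: n = 2·((z_{α/2} + z_β) / d)².
z_{α/2} + z_β = 1.645 + 0.842 = 2.487.
n = 2 × (2.487 / 0.71)² = 2 × 3.503² = 2 × 12.27 = 24.5.
Round up to the next whole participant.

n = 25 per group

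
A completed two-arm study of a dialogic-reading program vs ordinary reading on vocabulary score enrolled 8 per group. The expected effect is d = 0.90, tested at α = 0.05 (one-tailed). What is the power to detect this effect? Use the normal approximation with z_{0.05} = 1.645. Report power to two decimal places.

power ≈ 0.56

For two equal groups, power = Φ(d·√(n/2) − z_{α}).
d·√(n/2) = 0.90 × √(8/2) = 0.90 × 2.000 = 1.800.
z_β = 1.800 − 1.645 = 0.155.
Power = Φ(0.155) = 0.562.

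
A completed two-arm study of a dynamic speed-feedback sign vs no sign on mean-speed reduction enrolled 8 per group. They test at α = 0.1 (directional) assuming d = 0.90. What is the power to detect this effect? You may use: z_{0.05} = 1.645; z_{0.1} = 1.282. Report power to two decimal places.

For two equal groups, power = Φ(d·√(n/2) − z_{α}).
d·√(n/2) = 0.90 × √(8/2) = 0.90 × 2.000 = 1.800.
z_β = 1.800 − 1.282 = 0.518.
Power = Φ(0.518) = 0.698.

power ≈ 0.70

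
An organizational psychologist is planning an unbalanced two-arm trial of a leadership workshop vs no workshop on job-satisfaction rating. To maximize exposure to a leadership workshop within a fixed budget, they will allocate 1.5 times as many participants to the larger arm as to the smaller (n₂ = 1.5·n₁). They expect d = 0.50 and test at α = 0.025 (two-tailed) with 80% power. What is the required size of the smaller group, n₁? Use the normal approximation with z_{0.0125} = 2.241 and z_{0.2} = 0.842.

With allocation ratio k = n₂/n₁ = 1.5, Var(x̄₁−x̄₂) = σ²(1/n₁ + 1/(k·n₁)) = σ²·(k+1)/(k·n₁).
So n₁ = (1 + 1/k)·((z_{α/2} + z_β)/d)² = 1.667 × (3.083/0.50)².
n₁ = 1.667 × 38.02 = 63.4.
Round up: n₁ = 64, giving n₂ = 1.5 × 64 = 96.

n₁ = 64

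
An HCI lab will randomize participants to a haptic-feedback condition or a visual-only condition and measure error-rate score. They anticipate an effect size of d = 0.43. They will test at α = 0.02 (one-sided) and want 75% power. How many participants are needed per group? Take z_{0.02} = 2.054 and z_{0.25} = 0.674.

n = 81 per group

For two independent groups with equal n: n = 2·((z_{α} + z_β) / d)².
z_{α} + z_β = 2.054 + 0.674 = 2.728.
n = 2 × (2.728 / 0.43)² = 2 × 6.344² = 2 × 40.25 = 80.5.
Round up to the next whole participant.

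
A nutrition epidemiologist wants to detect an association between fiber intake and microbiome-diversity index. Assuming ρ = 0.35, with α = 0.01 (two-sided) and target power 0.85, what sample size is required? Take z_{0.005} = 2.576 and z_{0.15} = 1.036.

Fisher's z: C = ½·ln((1+r)/(1−r)) = ½·ln(2.0769) = 0.3654.
n = ((z_{α/2} + z_β)/C)² + 3.
(2.576 + 1.036) / 0.3654 = 3.612 / 0.3654 = 9.885.
n = 9.885² + 3 = 97.71 + 3 = 100.7.
Round up.

n = 101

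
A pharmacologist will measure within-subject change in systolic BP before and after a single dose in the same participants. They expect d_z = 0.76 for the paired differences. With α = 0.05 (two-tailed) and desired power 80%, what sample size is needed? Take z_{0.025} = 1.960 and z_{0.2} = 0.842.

For a paired (one-sample on differences) test: n = ((z_{α/2} + z_β) / d)².
z_{α/2} + z_β = 1.960 + 0.842 = 2.802.
n = (2.802 / 0.76)² = 3.687² = 13.59.
Round up.

n = 14 pairs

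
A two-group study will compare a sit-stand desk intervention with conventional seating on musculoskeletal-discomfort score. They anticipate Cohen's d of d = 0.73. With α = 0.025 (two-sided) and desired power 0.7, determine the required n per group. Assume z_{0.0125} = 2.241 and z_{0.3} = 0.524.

For two independent groups with equal n: n = 2·((z_{α/2} + z_β) / d)².
z_{α/2} + z_β = 2.241 + 0.524 = 2.765.
n = 2 × (2.765 / 0.73)² = 2 × 3.788² = 2 × 14.35 = 28.7.
Round up to the next whole participant.

n = 29 per group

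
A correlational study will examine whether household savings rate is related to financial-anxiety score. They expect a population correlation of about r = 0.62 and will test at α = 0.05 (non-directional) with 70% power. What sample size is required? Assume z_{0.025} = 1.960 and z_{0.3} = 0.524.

n = 15

Fisher's z: C = ½·ln((1+r)/(1−r)) = ½·ln(4.2632) = 0.7250.
n = ((z_{α/2} + z_β)/C)² + 3.
(1.960 + 0.524) / 0.7250 = 2.484 / 0.7250 = 3.426.
n = 3.426² + 3 = 11.74 + 3 = 14.7.
Round up.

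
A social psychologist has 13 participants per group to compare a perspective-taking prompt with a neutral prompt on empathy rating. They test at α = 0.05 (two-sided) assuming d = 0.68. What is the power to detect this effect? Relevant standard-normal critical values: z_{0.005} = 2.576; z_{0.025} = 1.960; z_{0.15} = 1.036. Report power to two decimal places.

power ≈ 0.41

For two equal groups, power = Φ(d·√(n/2) − z_{α/2}).
d·√(n/2) = 0.68 × √(13/2) = 0.68 × 2.550 = 1.734.
z_β = 1.734 − 1.960 = -0.226.
Power = Φ(-0.226) = 0.410.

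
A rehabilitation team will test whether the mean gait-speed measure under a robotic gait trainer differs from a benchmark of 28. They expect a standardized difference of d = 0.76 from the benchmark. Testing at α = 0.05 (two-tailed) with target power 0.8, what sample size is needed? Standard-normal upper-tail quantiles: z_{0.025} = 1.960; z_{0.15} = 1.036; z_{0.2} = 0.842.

For a one-sample test: n = ((z_{α/2} + z_β) / d)².
z_{α/2} + z_β = 1.960 + 0.842 = 2.802.
n = (2.802 / 0.76)² = 3.687² = 13.59.
Round up.

n = 14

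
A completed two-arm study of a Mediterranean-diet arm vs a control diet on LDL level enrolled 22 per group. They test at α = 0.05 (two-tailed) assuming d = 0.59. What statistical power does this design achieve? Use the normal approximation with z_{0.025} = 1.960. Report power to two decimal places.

For two equal groups, power = Φ(d·√(n/2) − z_{α/2}).
d·√(n/2) = 0.59 × √(22/2) = 0.59 × 3.317 = 1.957.
z_β = 1.957 − 1.960 = -0.003.
Power = Φ(-0.003) = 0.499.

power ≈ 0.50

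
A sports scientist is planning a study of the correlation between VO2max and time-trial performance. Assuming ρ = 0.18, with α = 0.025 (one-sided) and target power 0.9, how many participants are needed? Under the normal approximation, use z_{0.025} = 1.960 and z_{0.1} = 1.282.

n = 321

Fisher's z: C = ½·ln((1+r)/(1−r)) = ½·ln(1.4390) = 0.1820.
n = ((z_{α} + z_β)/C)² + 3.
(1.960 + 1.282) / 0.1820 = 3.242 / 0.1820 = 17.813.
n = 17.813² + 3 = 317.31 + 3 = 320.3.
Round up.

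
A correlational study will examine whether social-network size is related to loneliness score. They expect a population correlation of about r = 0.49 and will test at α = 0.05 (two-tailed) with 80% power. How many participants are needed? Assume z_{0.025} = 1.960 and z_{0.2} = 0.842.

n = 31

Fisher's z: C = ½·ln((1+r)/(1−r)) = ½·ln(2.9216) = 0.5361.
n = ((z_{α/2} + z_β)/C)² + 3.
(1.960 + 0.842) / 0.5361 = 2.802 / 0.5361 = 5.227.
n = 5.227² + 3 = 27.32 + 3 = 30.3.
Round up.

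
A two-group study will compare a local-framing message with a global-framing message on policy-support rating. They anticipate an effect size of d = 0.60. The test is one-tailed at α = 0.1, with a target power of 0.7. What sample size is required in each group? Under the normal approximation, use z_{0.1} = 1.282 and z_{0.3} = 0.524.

n = 19 per group

For two independent groups with equal n: n = 2·((z_{α} + z_β) / d)².
z_{α} + z_β = 1.282 + 0.524 = 1.806.
n = 2 × (1.806 / 0.60)² = 2 × 3.010² = 2 × 9.06 = 18.1.
Round up to the next whole participant.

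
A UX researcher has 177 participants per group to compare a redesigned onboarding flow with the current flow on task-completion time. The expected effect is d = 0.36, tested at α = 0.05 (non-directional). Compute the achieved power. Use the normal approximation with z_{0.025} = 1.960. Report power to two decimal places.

For two equal groups, power = Φ(d·√(n/2) − z_{α/2}).
d·√(n/2) = 0.36 × √(177/2) = 0.36 × 9.407 = 3.387.
z_β = 3.387 − 1.960 = 1.427.
Power = Φ(1.427) = 0.923.

power ≈ 0.92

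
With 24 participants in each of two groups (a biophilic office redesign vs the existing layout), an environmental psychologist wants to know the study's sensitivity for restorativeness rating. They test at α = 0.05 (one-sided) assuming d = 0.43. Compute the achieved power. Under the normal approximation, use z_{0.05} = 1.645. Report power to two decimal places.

power ≈ 0.44

For two equal groups, power = Φ(d·√(n/2) − z_{α}).
d·√(n/2) = 0.43 × √(24/2) = 0.43 × 3.464 = 1.490.
z_β = 1.490 − 1.645 = -0.155.
Power = Φ(-0.155) = 0.438.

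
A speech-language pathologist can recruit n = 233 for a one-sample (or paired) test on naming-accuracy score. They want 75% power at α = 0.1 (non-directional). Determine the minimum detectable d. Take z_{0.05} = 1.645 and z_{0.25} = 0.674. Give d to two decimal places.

For a single sample (or paired design) of n = 233: d_min = (z_{α/2} + z_β)/√n.
z-sum = 1.645 + 0.674 = 2.319.
d_min = 2.319 / √233 = 2.319 / 15.264 = 0.152.

d_min ≈ 0.15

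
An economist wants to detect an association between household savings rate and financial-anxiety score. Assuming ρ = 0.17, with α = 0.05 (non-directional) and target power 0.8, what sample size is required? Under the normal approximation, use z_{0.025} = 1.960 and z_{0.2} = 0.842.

Fisher's z: C = ½·ln((1+r)/(1−r)) = ½·ln(1.4096) = 0.1717.
n = ((z_{α/2} + z_β)/C)² + 3.
(1.960 + 0.842) / 0.1717 = 2.802 / 0.1717 = 16.319.
n = 16.319² + 3 = 266.32 + 3 = 269.3.
Round up.

n = 270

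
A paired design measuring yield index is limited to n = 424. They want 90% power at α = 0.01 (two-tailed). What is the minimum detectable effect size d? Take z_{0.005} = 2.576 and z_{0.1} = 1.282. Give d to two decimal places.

d_min ≈ 0.19

For a single sample (or paired design) of n = 424: d_min = (z_{α/2} + z_β)/√n.
z-sum = 2.576 + 1.282 = 3.858.
d_min = 3.858 / √424 = 3.858 / 20.591 = 0.187.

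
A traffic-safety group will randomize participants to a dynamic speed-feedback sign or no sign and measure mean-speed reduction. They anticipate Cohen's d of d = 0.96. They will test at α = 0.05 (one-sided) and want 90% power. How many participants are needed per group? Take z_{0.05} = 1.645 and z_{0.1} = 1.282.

n = 19 per group

For two independent groups with equal n: n = 2·((z_{α} + z_β) / d)².
z_{α} + z_β = 1.645 + 1.282 = 2.927.
n = 2 × (2.927 / 0.96)² = 2 × 3.049² = 2 × 9.30 = 18.6.
Round up to the next whole participant.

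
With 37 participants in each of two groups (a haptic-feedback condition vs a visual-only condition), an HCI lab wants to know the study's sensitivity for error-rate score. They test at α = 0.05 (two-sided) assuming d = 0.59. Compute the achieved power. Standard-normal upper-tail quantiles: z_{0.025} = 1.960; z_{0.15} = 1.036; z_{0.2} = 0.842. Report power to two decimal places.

For two equal groups, power = Φ(d·√(n/2) − z_{α/2}).
d·√(n/2) = 0.59 × √(37/2) = 0.59 × 4.301 = 2.538.
z_β = 2.538 − 1.960 = 0.578.
Power = Φ(0.578) = 0.718.

power ≈ 0.72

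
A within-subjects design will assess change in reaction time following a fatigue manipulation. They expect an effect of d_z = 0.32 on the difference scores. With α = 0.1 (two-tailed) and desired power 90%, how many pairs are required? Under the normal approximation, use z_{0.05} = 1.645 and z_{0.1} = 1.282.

n = 84 pairs

For a paired (one-sample on differences) test: n = ((z_{α/2} + z_β) / d)².
z_{α/2} + z_β = 1.645 + 1.282 = 2.927.
n = (2.927 / 0.32)² = 9.147² = 83.67.
Round up.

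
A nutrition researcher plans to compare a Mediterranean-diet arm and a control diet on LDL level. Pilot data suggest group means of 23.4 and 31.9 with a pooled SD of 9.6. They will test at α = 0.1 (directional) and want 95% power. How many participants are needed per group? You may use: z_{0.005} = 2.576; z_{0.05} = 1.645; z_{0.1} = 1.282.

Cohen's d = |M₁ − M₂| / SD_pooled = |23.4 − 31.9| / 9.6 = 8.5 / 9.6 = 0.885.
For two independent groups with equal n: n = 2·((z_{α} + z_β) / d)².
z_{α} + z_β = 1.282 + 1.645 = 2.927.
n = 2 × (2.927 / 0.885)² = 2 × 3.307² = 2 × 10.94 = 21.9.
Round up to the next whole participant.

n = 22 per group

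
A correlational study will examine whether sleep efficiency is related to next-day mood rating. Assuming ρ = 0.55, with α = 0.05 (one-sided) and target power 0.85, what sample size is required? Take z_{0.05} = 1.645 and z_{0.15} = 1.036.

Fisher's z: C = ½·ln((1+r)/(1−r)) = ½·ln(3.4444) = 0.6184.
n = ((z_{α} + z_β)/C)² + 3.
(1.645 + 1.036) / 0.6184 = 2.681 / 0.6184 = 4.335.
n = 4.335² + 3 = 18.80 + 3 = 21.8.
Round up.

n = 22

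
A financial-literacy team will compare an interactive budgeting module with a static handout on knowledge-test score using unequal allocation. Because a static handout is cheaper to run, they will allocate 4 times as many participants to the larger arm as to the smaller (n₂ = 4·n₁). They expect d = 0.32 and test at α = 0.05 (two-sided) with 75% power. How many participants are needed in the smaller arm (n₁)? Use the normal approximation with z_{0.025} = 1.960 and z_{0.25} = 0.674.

n₁ = 85

With allocation ratio k = n₂/n₁ = 4, Var(x̄₁−x̄₂) = σ²(1/n₁ + 1/(k·n₁)) = σ²·(k+1)/(k·n₁).
So n₁ = (1 + 1/k)·((z_{α/2} + z_β)/d)² = 1.250 × (2.634/0.32)².
n₁ = 1.250 × 67.75 = 84.7.
Round up: n₁ = 85, giving n₂ = 4 × 85 = 340.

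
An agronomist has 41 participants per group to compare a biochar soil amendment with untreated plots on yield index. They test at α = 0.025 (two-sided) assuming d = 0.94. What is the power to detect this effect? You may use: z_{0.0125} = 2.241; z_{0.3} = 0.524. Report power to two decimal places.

For two equal groups, power = Φ(d·√(n/2) − z_{α/2}).
d·√(n/2) = 0.94 × √(41/2) = 0.94 × 4.528 = 4.256.
z_β = 4.256 − 2.241 = 2.015.
Power = Φ(2.015) = 0.978.

power ≈ 0.98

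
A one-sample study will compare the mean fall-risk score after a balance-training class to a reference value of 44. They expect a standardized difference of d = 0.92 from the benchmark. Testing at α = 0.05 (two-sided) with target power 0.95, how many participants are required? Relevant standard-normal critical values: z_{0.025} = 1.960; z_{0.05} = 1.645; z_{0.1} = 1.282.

n = 16

For a one-sample test: n = ((z_{α/2} + z_β) / d)².
z_{α/2} + z_β = 1.960 + 1.645 = 3.605.
n = (3.605 / 0.92)² = 3.918² = 15.35.
Round up.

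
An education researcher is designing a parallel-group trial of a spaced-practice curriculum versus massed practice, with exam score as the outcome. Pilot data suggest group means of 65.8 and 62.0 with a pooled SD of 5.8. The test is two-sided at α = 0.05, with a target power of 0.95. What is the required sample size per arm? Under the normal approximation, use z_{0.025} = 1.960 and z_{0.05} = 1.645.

Cohen's d = |M₁ − M₂| / SD_pooled = |65.8 − 62.0| / 5.8 = 3.8 / 5.8 = 0.655.
For two independent groups with equal n: n = 2·((z_{α/2} + z_β) / d)².
z_{α/2} + z_β = 1.960 + 1.645 = 3.605.
n = 2 × (3.605 / 0.655)² = 2 × 5.504² = 2 × 30.29 = 60.6.
Round up to the next whole participant.

n = 61 per group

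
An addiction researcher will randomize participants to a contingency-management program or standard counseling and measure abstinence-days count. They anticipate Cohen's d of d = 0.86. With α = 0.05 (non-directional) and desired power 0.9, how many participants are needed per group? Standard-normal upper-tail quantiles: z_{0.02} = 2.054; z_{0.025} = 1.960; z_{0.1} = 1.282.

n = 29 per group

For two independent groups with equal n: n = 2·((z_{α/2} + z_β) / d)².
z_{α/2} + z_β = 1.960 + 1.282 = 3.242.
n = 2 × (3.242 / 0.86)² = 2 × 3.770² = 2 × 14.21 = 28.4.
Round up to the next whole participant.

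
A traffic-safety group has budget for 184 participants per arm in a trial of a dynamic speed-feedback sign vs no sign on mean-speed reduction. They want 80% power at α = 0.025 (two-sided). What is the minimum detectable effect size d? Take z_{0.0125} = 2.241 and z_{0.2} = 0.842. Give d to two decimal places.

For two independent groups of n = 184 each: d_min = (z_{α/2} + z_β)·√(2/n).
z-sum = 2.241 + 0.842 = 3.083.
d_min = 3.083 × √(2/184) = 3.083 × 0.1043 = 0.321.

d_min ≈ 0.32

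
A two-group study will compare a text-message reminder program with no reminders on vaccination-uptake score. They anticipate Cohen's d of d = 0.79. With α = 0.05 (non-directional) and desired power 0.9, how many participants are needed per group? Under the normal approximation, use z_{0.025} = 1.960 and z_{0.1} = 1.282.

n = 34 per group

For two independent groups with equal n: n = 2·((z_{α/2} + z_β) / d)².
z_{α/2} + z_β = 1.960 + 1.282 = 3.242.
n = 2 × (3.242 / 0.79)² = 2 × 4.104² = 2 × 16.84 = 33.7.
Round up to the next whole participant.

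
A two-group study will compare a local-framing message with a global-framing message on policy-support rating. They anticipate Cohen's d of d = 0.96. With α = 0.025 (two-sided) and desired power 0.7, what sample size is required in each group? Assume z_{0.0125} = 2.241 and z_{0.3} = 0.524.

n = 17 per group

For two independent groups with equal n: n = 2·((z_{α/2} + z_β) / d)².
z_{α/2} + z_β = 2.241 + 0.524 = 2.765.
n = 2 × (2.765 / 0.96)² = 2 × 2.880² = 2 × 8.30 = 16.6.
Round up to the next whole participant.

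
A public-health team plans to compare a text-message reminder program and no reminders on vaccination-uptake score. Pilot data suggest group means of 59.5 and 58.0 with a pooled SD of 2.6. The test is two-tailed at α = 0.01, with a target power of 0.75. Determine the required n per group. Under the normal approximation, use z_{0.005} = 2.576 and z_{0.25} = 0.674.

n = 64 per group

Cohen's d = |M₁ − M₂| / SD_pooled = |59.5 − 58.0| / 2.6 = 1.5 / 2.6 = 0.577.
For two independent groups with equal n: n = 2·((z_{α/2} + z_β) / d)².
z_{α/2} + z_β = 2.576 + 0.674 = 3.250.
n = 2 × (3.250 / 0.577)² = 2 × 5.633² = 2 × 31.73 = 63.5.
Round up to the next whole participant.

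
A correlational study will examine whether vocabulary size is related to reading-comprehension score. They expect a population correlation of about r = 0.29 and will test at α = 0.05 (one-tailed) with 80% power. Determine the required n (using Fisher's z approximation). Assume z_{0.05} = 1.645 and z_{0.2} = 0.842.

Fisher's z: C = ½·ln((1+r)/(1−r)) = ½·ln(1.8169) = 0.2986.
n = ((z_{α} + z_β)/C)² + 3.
(1.645 + 0.842) / 0.2986 = 2.487 / 0.2986 = 8.329.
n = 8.329² + 3 = 69.37 + 3 = 72.4.
Round up.

n = 73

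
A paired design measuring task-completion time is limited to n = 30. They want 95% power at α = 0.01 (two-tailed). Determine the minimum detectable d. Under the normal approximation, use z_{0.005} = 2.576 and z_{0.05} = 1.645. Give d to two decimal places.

For a single sample (or paired design) of n = 30: d_min = (z_{α/2} + z_β)/√n.
z-sum = 2.576 + 1.645 = 4.221.
d_min = 4.221 / √30 = 4.221 / 5.477 = 0.771.

d_min ≈ 0.77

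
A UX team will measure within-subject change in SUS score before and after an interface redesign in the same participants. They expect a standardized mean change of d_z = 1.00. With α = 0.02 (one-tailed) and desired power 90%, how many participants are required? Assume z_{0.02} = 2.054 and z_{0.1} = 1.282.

For a paired (one-sample on differences) test: n = ((z_{α} + z_β) / d)².
z_{α} + z_β = 2.054 + 1.282 = 3.336.
n = (3.336 / 1.00)² = 3.336² = 11.13.
Round up.

n = 12 pairs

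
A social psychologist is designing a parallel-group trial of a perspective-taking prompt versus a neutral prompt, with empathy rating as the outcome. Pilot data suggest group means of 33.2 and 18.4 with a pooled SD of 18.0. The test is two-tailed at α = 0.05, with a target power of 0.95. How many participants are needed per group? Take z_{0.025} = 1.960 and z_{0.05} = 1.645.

n = 39 per group

Cohen's d = |M₁ − M₂| / SD_pooled = |33.2 − 18.4| / 18.0 = 14.8 / 18.0 = 0.822.
For two independent groups with equal n: n = 2·((z_{α/2} + z_β) / d)².
z_{α/2} + z_β = 1.960 + 1.645 = 3.605.
n = 2 × (3.605 / 0.822)² = 2 × 4.386² = 2 × 19.23 = 38.5.
Round up to the next whole participant.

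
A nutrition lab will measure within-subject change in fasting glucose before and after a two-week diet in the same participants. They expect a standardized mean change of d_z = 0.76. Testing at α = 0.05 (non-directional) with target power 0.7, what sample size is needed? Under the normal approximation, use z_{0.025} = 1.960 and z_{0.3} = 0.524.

For a paired (one-sample on differences) test: n = ((z_{α/2} + z_β) / d)².
z_{α/2} + z_β = 1.960 + 0.524 = 2.484.
n = (2.484 / 0.76)² = 3.268² = 10.68.
Round up.

n = 11 pairs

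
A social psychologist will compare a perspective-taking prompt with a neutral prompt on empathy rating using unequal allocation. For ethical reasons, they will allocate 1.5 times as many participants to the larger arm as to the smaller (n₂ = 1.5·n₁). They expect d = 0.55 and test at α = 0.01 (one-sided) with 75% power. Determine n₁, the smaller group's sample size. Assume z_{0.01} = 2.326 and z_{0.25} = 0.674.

n₁ = 50

With allocation ratio k = n₂/n₁ = 1.5, Var(x̄₁−x̄₂) = σ²(1/n₁ + 1/(k·n₁)) = σ²·(k+1)/(k·n₁).
So n₁ = (1 + 1/k)·((z_{α} + z_β)/d)² = 1.667 × (3.000/0.55)².
n₁ = 1.667 × 29.75 = 49.6.
Round up: n₁ = 50, giving n₂ = 1.5 × 50 = 75.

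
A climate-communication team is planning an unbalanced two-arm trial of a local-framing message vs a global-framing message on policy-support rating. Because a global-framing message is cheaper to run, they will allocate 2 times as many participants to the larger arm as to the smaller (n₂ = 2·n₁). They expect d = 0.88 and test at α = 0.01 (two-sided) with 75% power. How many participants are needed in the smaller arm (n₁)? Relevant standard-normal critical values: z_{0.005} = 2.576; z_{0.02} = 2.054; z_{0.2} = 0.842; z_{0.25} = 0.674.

With allocation ratio k = n₂/n₁ = 2, Var(x̄₁−x̄₂) = σ²(1/n₁ + 1/(k·n₁)) = σ²·(k+1)/(k·n₁).
So n₁ = (1 + 1/k)·((z_{α/2} + z_β)/d)² = 1.500 × (3.250/0.88)².
n₁ = 1.500 × 13.64 = 20.5.
Round up: n₁ = 21, giving n₂ = 2 × 21 = 42.

n₁ = 21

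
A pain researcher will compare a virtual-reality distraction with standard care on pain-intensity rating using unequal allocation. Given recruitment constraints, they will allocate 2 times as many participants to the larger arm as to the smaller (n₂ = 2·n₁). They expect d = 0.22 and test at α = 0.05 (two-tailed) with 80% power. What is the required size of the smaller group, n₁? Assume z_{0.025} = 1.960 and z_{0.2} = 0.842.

With allocation ratio k = n₂/n₁ = 2, Var(x̄₁−x̄₂) = σ²(1/n₁ + 1/(k·n₁)) = σ²·(k+1)/(k·n₁).
So n₁ = (1 + 1/k)·((z_{α/2} + z_β)/d)² = 1.500 × (2.802/0.22)².
n₁ = 1.500 × 162.21 = 243.3.
Round up: n₁ = 244, giving n₂ = 2 × 244 = 488.

n₁ = 244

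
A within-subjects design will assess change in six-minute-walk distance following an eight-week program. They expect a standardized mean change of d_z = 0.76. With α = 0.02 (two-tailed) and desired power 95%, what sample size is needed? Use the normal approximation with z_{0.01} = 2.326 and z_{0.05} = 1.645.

For a paired (one-sample on differences) test: n = ((z_{α/2} + z_β) / d)².
z_{α/2} + z_β = 2.326 + 1.645 = 3.971.
n = (3.971 / 0.76)² = 5.225² = 27.30.
Round up.

n = 28 pairs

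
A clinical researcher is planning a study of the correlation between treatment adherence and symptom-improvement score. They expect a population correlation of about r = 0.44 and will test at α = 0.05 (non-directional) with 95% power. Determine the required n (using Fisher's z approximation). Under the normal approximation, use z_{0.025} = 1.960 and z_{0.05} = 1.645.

n = 62

Fisher's z: C = ½·ln((1+r)/(1−r)) = ½·ln(2.5714) = 0.4722.
n = ((z_{α/2} + z_β)/C)² + 3.
(1.960 + 1.645) / 0.4722 = 3.605 / 0.4722 = 7.634.
n = 7.634² + 3 = 58.29 + 3 = 61.3.
Round up.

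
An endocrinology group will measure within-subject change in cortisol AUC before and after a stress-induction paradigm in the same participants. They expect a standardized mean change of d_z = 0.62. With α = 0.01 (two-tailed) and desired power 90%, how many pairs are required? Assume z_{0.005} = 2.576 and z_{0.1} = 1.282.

For a paired (one-sample on differences) test: n = ((z_{α/2} + z_β) / d)².
z_{α/2} + z_β = 2.576 + 1.282 = 3.858.
n = (3.858 / 0.62)² = 6.223² = 38.72.
Round up.

n = 39 pairs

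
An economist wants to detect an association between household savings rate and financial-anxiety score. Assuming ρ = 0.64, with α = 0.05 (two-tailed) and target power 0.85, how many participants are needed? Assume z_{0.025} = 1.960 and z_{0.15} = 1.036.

Fisher's z: C = ½·ln((1+r)/(1−r)) = ½·ln(4.5556) = 0.7582.
n = ((z_{α/2} + z_β)/C)² + 3.
(1.960 + 1.036) / 0.7582 = 2.996 / 0.7582 = 3.951.
n = 3.951² + 3 = 15.61 + 3 = 18.6.
Round up.

n = 19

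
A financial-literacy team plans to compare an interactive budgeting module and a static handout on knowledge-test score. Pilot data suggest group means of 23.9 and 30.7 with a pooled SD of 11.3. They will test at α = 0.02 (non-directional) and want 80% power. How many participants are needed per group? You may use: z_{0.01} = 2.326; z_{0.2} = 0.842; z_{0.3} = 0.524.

Cohen's d = |M₁ − M₂| / SD_pooled = |23.9 − 30.7| / 11.3 = 6.8 / 11.3 = 0.602.
For two independent groups with equal n: n = 2·((z_{α/2} + z_β) / d)².
z_{α/2} + z_β = 2.326 + 0.842 = 3.168.
n = 2 × (3.168 / 0.602)² = 2 × 5.262² = 2 × 27.69 = 55.4.
Round up to the next whole participant.

n = 56 per group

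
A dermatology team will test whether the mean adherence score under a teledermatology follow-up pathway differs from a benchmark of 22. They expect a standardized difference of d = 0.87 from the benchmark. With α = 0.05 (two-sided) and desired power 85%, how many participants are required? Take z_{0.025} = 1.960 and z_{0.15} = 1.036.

For a one-sample test: n = ((z_{α/2} + z_β) / d)².
z_{α/2} + z_β = 1.960 + 1.036 = 2.996.
n = (2.996 / 0.87)² = 3.444² = 11.86.
Round up.

n = 12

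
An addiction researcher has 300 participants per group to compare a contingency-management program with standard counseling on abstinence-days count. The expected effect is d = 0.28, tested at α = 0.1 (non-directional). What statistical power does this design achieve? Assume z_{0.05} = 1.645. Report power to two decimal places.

For two equal groups, power = Φ(d·√(n/2) − z_{α/2}).
d·√(n/2) = 0.28 × √(300/2) = 0.28 × 12.247 = 3.429.
z_β = 3.429 − 1.645 = 1.784.
Power = Φ(1.784) = 0.963.

power ≈ 0.96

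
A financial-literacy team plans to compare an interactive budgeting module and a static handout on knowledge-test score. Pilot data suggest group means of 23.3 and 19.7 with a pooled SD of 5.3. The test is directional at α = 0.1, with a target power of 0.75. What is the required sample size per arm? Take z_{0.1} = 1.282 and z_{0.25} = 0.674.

Cohen's d = |M₁ − M₂| / SD_pooled = |23.3 − 19.7| / 5.3 = 3.6 / 5.3 = 0.679.
For two independent groups with equal n: n = 2·((z_{α} + z_β) / d)².
z_{α} + z_β = 1.282 + 0.674 = 1.956.
n = 2 × (1.956 / 0.679)² = 2 × 2.881² = 2 × 8.30 = 16.6.
Round up to the next whole participant.

n = 17 per group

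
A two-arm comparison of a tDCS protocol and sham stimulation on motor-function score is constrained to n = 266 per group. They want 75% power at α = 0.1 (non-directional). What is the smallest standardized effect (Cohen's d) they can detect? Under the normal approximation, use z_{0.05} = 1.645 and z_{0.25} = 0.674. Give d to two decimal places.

d_min ≈ 0.20

For two independent groups of n = 266 each: d_min = (z_{α/2} + z_β)·√(2/n).
z-sum = 1.645 + 0.674 = 2.319.
d_min = 2.319 × √(2/266) = 2.319 × 0.0867 = 0.201.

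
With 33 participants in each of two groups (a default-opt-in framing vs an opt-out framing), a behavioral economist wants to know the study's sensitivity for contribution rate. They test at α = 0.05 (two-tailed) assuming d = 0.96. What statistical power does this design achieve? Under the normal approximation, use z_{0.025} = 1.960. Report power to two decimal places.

For two equal groups, power = Φ(d·√(n/2) − z_{α/2}).
d·√(n/2) = 0.96 × √(33/2) = 0.96 × 4.062 = 3.900.
z_β = 3.900 − 1.960 = 1.940.
Power = Φ(1.940) = 0.974.

power ≈ 0.97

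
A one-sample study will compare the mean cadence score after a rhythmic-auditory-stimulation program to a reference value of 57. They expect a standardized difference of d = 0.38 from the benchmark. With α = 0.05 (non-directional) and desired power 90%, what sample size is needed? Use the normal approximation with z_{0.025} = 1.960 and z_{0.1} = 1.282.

For a one-sample test: n = ((z_{α/2} + z_β) / d)².
z_{α/2} + z_β = 1.960 + 1.282 = 3.242.
n = (3.242 / 0.38)² = 8.532² = 72.79.
Round up.

n = 73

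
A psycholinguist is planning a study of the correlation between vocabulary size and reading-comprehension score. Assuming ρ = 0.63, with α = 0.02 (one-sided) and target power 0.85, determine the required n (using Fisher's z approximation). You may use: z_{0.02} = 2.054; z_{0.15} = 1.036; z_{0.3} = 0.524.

n = 21

Fisher's z: C = ½·ln((1+r)/(1−r)) = ½·ln(4.4054) = 0.7414.
n = ((z_{α} + z_β)/C)² + 3.
(2.054 + 1.036) / 0.7414 = 3.090 / 0.7414 = 4.168.
n = 4.168² + 3 = 17.37 + 3 = 20.4.
Round up.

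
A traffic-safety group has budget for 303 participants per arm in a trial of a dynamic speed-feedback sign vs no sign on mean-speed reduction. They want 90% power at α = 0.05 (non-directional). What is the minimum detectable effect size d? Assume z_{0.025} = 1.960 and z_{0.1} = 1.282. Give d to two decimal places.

For two independent groups of n = 303 each: d_min = (z_{α/2} + z_β)·√(2/n).
z-sum = 1.960 + 1.282 = 3.242.
d_min = 3.242 × √(2/303) = 3.242 × 0.0812 = 0.263.

d_min ≈ 0.26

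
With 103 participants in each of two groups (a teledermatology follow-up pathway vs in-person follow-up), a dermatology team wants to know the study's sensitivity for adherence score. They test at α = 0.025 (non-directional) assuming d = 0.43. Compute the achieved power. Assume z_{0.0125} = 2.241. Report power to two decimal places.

For two equal groups, power = Φ(d·√(n/2) − z_{α/2}).
d·√(n/2) = 0.43 × √(103/2) = 0.43 × 7.176 = 3.086.
z_β = 3.086 − 2.241 = 0.845.
Power = Φ(0.845) = 0.801.

power ≈ 0.80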